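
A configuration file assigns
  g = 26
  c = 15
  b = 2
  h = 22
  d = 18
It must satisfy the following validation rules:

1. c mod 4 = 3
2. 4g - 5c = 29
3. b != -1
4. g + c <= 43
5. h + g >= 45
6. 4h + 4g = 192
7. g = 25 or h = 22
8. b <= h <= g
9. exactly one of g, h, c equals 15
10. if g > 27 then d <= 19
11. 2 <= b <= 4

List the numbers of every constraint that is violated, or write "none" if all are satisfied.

1. 15 mod 4 = 3  ✓
2. 4g - 5c = 4(26) - 5(15) = 29  ✓
3. b = 2, and 2 ≠ -1  ✓
4. g + c = 26 + 15 = 41; 41 ≤ 43  ✓
5. h + g = 22 + 26 = 48; 48 ≥ 45  ✓
6. 4h + 4g = 4(22) + 4(26) = 192  ✓
7. g = 26 ≠ 25, but h = 22 = 22 (second disjunct)  ✓
8. values 2 <= 22 <= 26  ✓
9. g=26, h=22, c=15; 1 of them equals 15  ✓
10. g = 26, not > 27; antecedent false, conditional vacuously true  ✓
11. b = 2 lies in [2, 4]  ✓

The assignment satisfies every constraint.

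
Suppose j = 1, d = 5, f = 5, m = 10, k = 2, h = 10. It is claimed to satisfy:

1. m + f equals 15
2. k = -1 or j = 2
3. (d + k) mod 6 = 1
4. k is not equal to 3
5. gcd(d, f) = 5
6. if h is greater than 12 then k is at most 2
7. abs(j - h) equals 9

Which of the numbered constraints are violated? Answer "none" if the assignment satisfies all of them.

1. m + f = 10 + 5 = 15  yes
2. k = 2 ≠ -1 and j = 1 ≠ 2; both disjuncts false  no
3. d + k = 7; 7 mod 6 = 1  yes
4. k = 2, and 2 ≠ 3  yes
5. gcd(5, 5) = 5  yes
6. h = 10, not > 12; antecedent false, conditional vacuously true  yes
7. abs(1 - 10) = 9  yes

Violated: 2.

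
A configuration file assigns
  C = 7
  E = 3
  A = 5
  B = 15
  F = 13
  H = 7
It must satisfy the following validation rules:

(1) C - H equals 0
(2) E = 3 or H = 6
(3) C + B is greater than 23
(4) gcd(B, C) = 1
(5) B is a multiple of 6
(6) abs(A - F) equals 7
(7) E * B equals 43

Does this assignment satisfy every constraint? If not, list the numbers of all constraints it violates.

Constraints 3, 5, 6, and 7 do not hold.

(1) C - H = 7 - 7 = 0 — holds.
(2) E = 3 = 3 (first disjunct) — holds.
(3) C + B = 7 + 15 = 22; 22 ≤ 23, bound 23 not met — fails.
(4) gcd(15, 7) = 1 — holds.
(5) 15 = 6*2 + 3, so 6 does not divide 15 — fails.
(6) abs(5 - 13) = 8, not 7 — fails.
(7) E * B = 3 * 15 = 45, not 43 — fails.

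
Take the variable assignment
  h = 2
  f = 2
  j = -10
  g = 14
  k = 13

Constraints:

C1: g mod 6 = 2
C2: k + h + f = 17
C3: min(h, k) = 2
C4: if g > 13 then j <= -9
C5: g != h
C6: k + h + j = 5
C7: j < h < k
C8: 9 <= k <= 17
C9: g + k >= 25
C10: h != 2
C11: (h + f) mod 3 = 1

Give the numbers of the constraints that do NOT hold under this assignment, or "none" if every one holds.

Constraint 10 is violated.

C1: 14 mod 6 = 2 — holds.
C2: k + h + f = 13 + 2 + 2 = 17 — holds.
C3: min(2, 13) = 2 — holds.
C4: g = 14 > 13, so we need j ≤ -9; j = -10 ≤ -9 — holds.
C5: g = 14, h = 2; distinct — holds.
C6: k + h + j = 13 + 2 + (-10) = 5 — holds.
C7: values -10 < 2 < 13 — holds.
C8: k = 13 lies in [9, 17] — holds.
C9: g + k = 14 + 13 = 27; 27 ≥ 25 — holds.
C10: h = 2, but 2 is required to differ — fails.
C11: h + f = 4; 4 mod 3 = 1 — holds.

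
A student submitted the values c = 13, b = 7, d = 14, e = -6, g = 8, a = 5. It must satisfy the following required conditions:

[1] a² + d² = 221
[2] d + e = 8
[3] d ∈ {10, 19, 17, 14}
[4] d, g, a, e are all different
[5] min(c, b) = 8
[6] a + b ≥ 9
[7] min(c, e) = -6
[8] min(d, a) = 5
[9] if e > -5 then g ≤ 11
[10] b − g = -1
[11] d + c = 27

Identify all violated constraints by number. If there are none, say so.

[1] a² + d² = 5² + 14² = 25 + 196 = 221  OK
[2] d + e = 14 + (-6) = 8  OK
[3] d = 14 is in {10, 19, 17, 14}  OK
[4] values 14, 8, 5, -6 are pairwise distinct  OK
[5] min(13, 7) = 7, not 8  FAIL
[6] a + b = 5 + 7 = 12; 12 ≥ 9  OK
[7] min(13, -6) = -6  OK
[8] min(14, 5) = 5  OK
[9] e = -6, not > -5; antecedent false, conditional vacuously true  OK
[10] b − g = 7 − 8 = -1  OK
[11] d + c = 14 + 13 = 27  OK

Constraint 5 is violated.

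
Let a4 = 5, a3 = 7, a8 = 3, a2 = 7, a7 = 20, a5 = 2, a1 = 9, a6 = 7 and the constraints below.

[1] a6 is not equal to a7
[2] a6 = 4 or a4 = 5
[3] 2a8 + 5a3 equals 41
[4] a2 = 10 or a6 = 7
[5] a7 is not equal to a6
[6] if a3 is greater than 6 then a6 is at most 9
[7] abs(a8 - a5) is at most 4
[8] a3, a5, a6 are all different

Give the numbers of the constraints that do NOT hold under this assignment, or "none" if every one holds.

[1] a6 = 7, a7 = 20; distinct — holds.
[2] a6 = 7 ≠ 4, but a4 = 5 = 5 (second disjunct) — holds.
[3] 2a8 + 5a3 = 2(3) + 5(7) = 41 — holds.
[4] a2 = 7 ≠ 10, but a6 = 7 = 7 (second disjunct) — holds.
[5] a7 = 20, a6 = 7; distinct — holds.
[6] a3 = 7 > 6, so we need a6 ≤ 9; a6 = 7 ≤ 9 — holds.
[7] abs(3 - 2) = 1; 1 ≤ 4 — holds.
[8] a3 = a6 = 7, not all different — does not hold.

Violated: 8.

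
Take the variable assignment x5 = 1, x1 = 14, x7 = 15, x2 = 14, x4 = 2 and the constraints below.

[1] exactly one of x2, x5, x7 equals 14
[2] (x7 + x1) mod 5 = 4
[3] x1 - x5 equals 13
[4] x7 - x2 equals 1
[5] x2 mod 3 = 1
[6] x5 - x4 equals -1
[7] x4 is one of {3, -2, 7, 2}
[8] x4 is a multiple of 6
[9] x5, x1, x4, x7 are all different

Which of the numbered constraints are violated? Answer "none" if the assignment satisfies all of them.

Violated: 5, 8.

[1] x2=14, x5=1, x7=15; 1 of them equals 14 — OK.
[2] x7 + x1 = 29; 29 mod 5 = 4 — OK.
[3] x1 - x5 = 14 - 1 = 13 — OK.
[4] x7 - x2 = 15 - 14 = 1 — OK.
[5] 14 mod 3 = 2, not 1 — violated.
[6] x5 - x4 = 1 - 2 = -1 — OK.
[7] x4 = 2 is in {3, -2, 7, 2} — OK.
[8] 2 = 6*0 + 2, so 6 does not divide 2 — violated.
[9] values 1, 14, 2, 15 are pairwise distinct — OK.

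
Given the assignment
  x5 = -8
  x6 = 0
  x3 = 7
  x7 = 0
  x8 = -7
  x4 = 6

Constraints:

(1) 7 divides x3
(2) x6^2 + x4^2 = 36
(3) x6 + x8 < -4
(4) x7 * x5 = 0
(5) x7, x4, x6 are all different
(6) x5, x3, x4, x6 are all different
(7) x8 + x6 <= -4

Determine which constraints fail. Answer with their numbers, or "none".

(1) 7 / 7 = 1, so 7 divides 7  true
(2) x6^2 + x4^2 = 0^2 + 6^2 = 0 + 36 = 36  true
(3) x6 + x8 = 0 + (-7) = -7; -7 < -4  true
(4) x7 * x5 = 0 * (-8) = 0  true
(5) x7 = x6 = 0, not all different  false
(6) values -8, 7, 6, 0 are pairwise distinct  true
(7) x8 + x6 = -7 + 0 = -7; -7 ≤ -4  true

Constraint 5 is violated.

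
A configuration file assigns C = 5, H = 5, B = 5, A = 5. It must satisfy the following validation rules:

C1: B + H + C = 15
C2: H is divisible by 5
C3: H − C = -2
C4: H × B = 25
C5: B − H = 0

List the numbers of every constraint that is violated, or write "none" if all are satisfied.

C1: B + H + C = 5 + 5 + 5 = 15 — satisfied.
C2: 5 / 5 = 1, so 5 divides 5 — satisfied.
C3: H − C = 5 − 5 = 0, not -2 — violated.
C4: H × B = 5 × 5 = 25 — satisfied.
C5: B − H = 5 − 5 = 0 — satisfied.

Constraint 3 does not hold.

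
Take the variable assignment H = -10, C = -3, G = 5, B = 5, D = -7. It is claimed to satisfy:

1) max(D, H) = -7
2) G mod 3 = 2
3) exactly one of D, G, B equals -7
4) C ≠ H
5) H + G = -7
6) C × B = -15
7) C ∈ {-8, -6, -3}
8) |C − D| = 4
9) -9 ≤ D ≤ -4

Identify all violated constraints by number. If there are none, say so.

1) max(-7, -10) = -7 — satisfied.
2) 5 mod 3 = 2 — satisfied.
3) D=-7, G=5, B=5; 1 of them equals -7 — satisfied.
4) C = -3, H = -10; distinct — satisfied.
5) H + G = -10 + 5 = -5, not -7 — violated.
6) C × B = -3 × 5 = -15 — satisfied.
7) C = -3 is in {-8, -6, -3} — satisfied.
8) |-3 − (-7)| = 4 — satisfied.
9) D = -7 lies in [-9, -4] — satisfied.

No — constraint 5 is not satisfied.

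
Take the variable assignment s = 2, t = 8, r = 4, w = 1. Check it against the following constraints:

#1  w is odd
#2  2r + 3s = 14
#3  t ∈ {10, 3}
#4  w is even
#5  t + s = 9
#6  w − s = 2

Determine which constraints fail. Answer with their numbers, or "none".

#1 w = 1 is odd — satisfied.
#2 2r + 3s = 2(4) + 3(2) = 14 — satisfied.
#3 t = 8 is not in {10, 3} — violated.
#4 w = 1 is odd — violated.
#5 t + s = 8 + 2 = 10, not 9 — violated.
#6 w − s = 1 − 2 = -1, not 2 — violated.

Constraints 3, 4, 5, 6 do not hold.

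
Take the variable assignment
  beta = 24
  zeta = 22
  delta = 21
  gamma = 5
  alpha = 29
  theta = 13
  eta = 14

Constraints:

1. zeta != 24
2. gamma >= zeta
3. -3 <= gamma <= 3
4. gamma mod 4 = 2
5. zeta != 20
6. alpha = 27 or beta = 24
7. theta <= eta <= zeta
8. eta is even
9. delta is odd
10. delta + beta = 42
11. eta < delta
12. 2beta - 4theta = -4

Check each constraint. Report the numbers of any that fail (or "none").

1. zeta = 22, and 22 ≠ 24  holds
2. gamma = 5, zeta = 22; 5 < 22 (want ≥)  fails
3. gamma = 5 is outside [-3, 3]  fails
4. 5 mod 4 = 1, not 2  fails
5. zeta = 22, and 22 ≠ 20  holds
6. alpha = 29 ≠ 27, but beta = 24 = 24 (second disjunct)  holds
7. values 13 <= 14 <= 22  holds
8. eta = 14 is even  holds
9. delta = 21 is odd  holds
10. delta + beta = 21 + 24 = 45, not 42  fails
11. eta = 14, delta = 21; 14 < 21  holds
12. 2beta - 4theta = 2(24) - 4(13) = -4  holds

Constraints 2, 3, 4, and 10 do not hold.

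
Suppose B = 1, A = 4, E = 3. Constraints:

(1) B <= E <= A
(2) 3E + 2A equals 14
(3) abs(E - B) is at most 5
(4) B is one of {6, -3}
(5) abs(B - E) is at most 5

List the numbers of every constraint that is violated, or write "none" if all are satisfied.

(1) values 1 <= 3 <= 4 — holds.
(2) 3E + 2A = 3(3) + 2(4) = 17, not 14 — does not hold.
(3) abs(3 - 1) = 2; 2 ≤ 5 — holds.
(4) B = 1 is not in {6, -3} — does not hold.
(5) abs(1 - 3) = 2; 2 ≤ 5 — holds.

Constraints 2 and 4 do not hold.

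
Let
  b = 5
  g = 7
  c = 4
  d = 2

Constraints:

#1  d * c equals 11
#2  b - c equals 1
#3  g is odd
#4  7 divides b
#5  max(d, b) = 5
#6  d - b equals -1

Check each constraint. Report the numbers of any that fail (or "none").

Constraints 1, 4, and 6 are violated.

#1 d * c = 2 * 4 = 8, not 11 — violated.
#2 b - c = 5 - 4 = 1 — satisfied.
#3 g = 7 is odd — satisfied.
#4 5 = 7*0 + 5, so 7 does not divide 5 — violated.
#5 max(2, 5) = 5 — satisfied.
#6 d - b = 2 - 5 = -3, not -1 — violated.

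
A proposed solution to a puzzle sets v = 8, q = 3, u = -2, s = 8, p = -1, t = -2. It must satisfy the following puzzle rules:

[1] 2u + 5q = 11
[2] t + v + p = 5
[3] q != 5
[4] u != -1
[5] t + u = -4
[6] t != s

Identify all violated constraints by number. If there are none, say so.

[1] 2u + 5q = 2(-2) + 5(3) = 11 — holds.
[2] t + v + p = -2 + 8 + (-1) = 5 — holds.
[3] q = 3, and 3 ≠ 5 — holds.
[4] u = -2, and -2 ≠ -1 — holds.
[5] t + u = -2 + (-2) = -4 — holds.
[6] t = -2, s = 8; distinct — holds.

No violations.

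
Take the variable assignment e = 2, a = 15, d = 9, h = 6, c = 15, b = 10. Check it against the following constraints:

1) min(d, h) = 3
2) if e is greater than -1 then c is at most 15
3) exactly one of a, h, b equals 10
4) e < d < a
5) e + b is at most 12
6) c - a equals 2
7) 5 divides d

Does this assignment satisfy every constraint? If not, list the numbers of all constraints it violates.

Violated: 1, 6, and 7.

1) min(9, 6) = 6, not 3 — does not hold.
2) e = 2 > -1, so we need c ≤ 15; c = 15 ≤ 15 — holds.
3) a=15, h=6, b=10; 1 of them equals 10 — holds.
4) values 2 < 9 < 15 — holds.
5) e + b = 2 + 10 = 12; 12 ≤ 12 — holds.
6) c - a = 15 - 15 = 0, not 2 — does not hold.
7) 9 = 5*1 + 4, so 5 does not divide 9 — does not hold.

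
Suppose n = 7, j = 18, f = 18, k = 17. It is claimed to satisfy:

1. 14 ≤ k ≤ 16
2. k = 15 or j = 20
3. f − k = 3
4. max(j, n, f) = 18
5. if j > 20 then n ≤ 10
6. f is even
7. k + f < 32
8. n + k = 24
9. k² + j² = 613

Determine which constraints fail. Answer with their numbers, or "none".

1. k = 17 is outside [14, 16]  ✘
2. k = 17 ≠ 15 and j = 18 ≠ 20; both disjuncts false  ✘
3. f − k = 18 − 17 = 1, not 3  ✘
4. max(18, 7, 18) = 18  ✔
5. j = 18, not > 20; antecedent false, conditional vacuously true  ✔
6. f = 18 is even  ✔
7. k + f = 17 + 18 = 35; 35 ≥ 32, bound 32 not met  ✘
8. n + k = 7 + 17 = 24  ✔
9. k² + j² = 17² + 18² = 289 + 324 = 613  ✔

Violated: 1, 2, 3, 7.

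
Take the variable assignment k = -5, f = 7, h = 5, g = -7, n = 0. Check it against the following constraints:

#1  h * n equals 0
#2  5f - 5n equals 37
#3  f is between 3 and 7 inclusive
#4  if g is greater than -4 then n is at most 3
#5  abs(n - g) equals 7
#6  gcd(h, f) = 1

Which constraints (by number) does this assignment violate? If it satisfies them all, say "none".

The assignment fails constraint 2.

#1 h * n = 5 * 0 = 0  yes
#2 5f - 5n = 5(7) - 5(0) = 35, not 37  no
#3 f = 7 lies in [3, 7]  yes
#4 g = -7, not > -4; antecedent false, conditional vacuously true  yes
#5 abs(0 - (-7)) = 7  yes
#6 gcd(5, 7) = 1  yes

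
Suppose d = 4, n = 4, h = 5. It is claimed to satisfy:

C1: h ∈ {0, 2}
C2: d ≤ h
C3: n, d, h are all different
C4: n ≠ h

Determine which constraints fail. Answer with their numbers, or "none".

No — constraints 1 and 3 are not satisfied.

C1: h = 5 is not in {0, 2} — violated.
C2: d = 4, h = 5; 4 ≤ 5 — satisfied.
C3: n = d = 4, not all different — violated.
C4: n = 4, h = 5; distinct — satisfied.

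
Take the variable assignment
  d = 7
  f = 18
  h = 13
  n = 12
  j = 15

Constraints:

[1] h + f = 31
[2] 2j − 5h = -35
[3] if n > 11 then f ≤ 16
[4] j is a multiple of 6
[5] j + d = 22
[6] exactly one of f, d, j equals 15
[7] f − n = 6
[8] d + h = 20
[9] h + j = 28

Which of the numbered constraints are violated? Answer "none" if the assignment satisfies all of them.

[1] h + f = 13 + 18 = 31 — satisfied.
[2] 2j − 5h = 2(15) − 5(13) = -35 — satisfied.
[3] n = 12 > 11, so we need f ≤ 16; but f = 18 > 16 — violated.
[4] 15 = 6×2 + 3, so 6 does not divide 15 — violated.
[5] j + d = 15 + 7 = 22 — satisfied.
[6] f=18, d=7, j=15; 1 of them equals 15 — satisfied.
[7] f − n = 18 − 12 = 6 — satisfied.
[8] d + h = 7 + 13 = 20 — satisfied.
[9] h + j = 13 + 15 = 28 — satisfied.

Violated: 3, 4.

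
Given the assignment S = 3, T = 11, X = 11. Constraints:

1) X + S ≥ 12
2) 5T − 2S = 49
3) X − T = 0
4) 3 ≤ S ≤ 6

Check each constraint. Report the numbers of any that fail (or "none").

No violations.

1) X + S = 11 + 3 = 14; 14 ≥ 12 — OK.
2) 5T − 2S = 5(11) − 2(3) = 49 — OK.
3) X − T = 11 − 11 = 0 — OK.
4) S = 3 lies in [3, 6] — OK.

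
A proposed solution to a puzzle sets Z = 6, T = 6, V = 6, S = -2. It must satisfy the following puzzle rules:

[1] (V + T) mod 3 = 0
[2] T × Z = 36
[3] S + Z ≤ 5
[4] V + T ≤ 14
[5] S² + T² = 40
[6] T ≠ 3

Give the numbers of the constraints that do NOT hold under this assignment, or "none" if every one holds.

All constraints are satisfied.

[1] V + T = 12; 12 mod 3 = 0 — holds.
[2] T × Z = 6 × 6 = 36 — holds.
[3] S + Z = -2 + 6 = 4; 4 ≤ 5 — holds.
[4] V + T = 6 + 6 = 12; 12 ≤ 14 — holds.
[5] S² + T² = (-2)² + 6² = 4 + 36 = 40 — holds.
[6] T = 6, and 6 ≠ 3 — holds.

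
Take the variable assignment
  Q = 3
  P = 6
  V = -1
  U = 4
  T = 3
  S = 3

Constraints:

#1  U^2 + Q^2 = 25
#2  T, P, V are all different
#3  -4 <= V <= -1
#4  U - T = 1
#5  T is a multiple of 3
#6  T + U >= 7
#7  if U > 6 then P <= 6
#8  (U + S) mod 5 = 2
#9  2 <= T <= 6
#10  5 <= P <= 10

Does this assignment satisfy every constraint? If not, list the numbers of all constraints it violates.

#1 U^2 + Q^2 = 4^2 + 3^2 = 16 + 9 = 25  ✔
#2 values 3, 6, -1 are pairwise distinct  ✔
#3 V = -1 lies in [-4, -1]  ✔
#4 U - T = 4 - 3 = 1  ✔
#5 3 / 3 = 1, so 3 divides 3  ✔
#6 T + U = 3 + 4 = 7; 7 ≥ 7  ✔
#7 U = 4, not > 6; antecedent false, conditional vacuously true  ✔
#8 U + S = 7; 7 mod 5 = 2  ✔
#9 T = 3 lies in [2, 6]  ✔
#10 P = 6 lies in [5, 10]  ✔

Yes — all constraints hold.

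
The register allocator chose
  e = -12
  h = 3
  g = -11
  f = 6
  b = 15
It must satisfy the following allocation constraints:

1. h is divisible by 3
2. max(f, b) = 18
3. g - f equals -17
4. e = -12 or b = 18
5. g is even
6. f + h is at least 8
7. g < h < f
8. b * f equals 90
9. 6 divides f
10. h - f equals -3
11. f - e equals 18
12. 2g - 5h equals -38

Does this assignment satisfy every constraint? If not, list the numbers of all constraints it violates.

Violated: 2, 5, 12.

1. 3 / 3 = 1, so 3 divides 3 — satisfied.
2. max(6, 15) = 15, not 18 — violated.
3. g - f = -11 - 6 = -17 — satisfied.
4. e = -12 = -12 (first disjunct) — satisfied.
5. g = -11 is odd — violated.
6. f + h = 6 + 3 = 9; 9 ≥ 8 — satisfied.
7. values -11 < 3 < 6 — satisfied.
8. b * f = 15 * 6 = 90 — satisfied.
9. 6 / 6 = 1, so 6 divides 6 — satisfied.
10. h - f = 3 - 6 = -3 — satisfied.
11. f - e = 6 - (-12) = 18 — satisfied.
12. 2g - 5h = 2(-11) - 5(3) = -37, not -38 — violated.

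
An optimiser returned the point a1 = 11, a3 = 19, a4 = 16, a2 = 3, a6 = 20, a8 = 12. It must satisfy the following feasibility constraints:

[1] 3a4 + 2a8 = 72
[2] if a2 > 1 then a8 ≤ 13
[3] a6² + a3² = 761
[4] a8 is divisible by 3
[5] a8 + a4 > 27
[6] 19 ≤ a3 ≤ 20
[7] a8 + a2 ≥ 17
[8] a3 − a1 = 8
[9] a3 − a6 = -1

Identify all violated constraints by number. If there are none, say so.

[1] 3a4 + 2a8 = 3(16) + 2(12) = 72  OK
[2] a2 = 3 > 1, so we need a8 ≤ 13; a8 = 12 ≤ 13  OK
[3] a6² + a3² = 20² + 19² = 400 + 361 = 761  OK
[4] 12 / 3 = 4, so 3 divides 12  OK
[5] a8 + a4 = 12 + 16 = 28; 28 > 27  OK
[6] a3 = 19 lies in [19, 20]  OK
[7] a8 + a2 = 12 + 3 = 15; 15 < 17, bound 17 not met  FAIL
[8] a3 − a1 = 19 − 11 = 8  OK
[9] a3 − a6 = 19 − 20 = -1  OK

The assignment fails constraint 7.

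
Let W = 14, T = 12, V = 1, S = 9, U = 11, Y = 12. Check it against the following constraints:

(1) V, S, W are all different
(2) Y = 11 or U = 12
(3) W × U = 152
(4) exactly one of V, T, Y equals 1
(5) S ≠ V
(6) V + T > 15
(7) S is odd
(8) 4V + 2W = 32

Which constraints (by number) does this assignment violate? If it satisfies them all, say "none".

(1) values 1, 9, 14 are pairwise distinct  OK
(2) Y = 12 ≠ 11 and U = 11 ≠ 12; both disjuncts false  FAIL
(3) W × U = 14 × 11 = 154, not 152  FAIL
(4) V=1, T=12, Y=12; 1 of them equals 1  OK
(5) S = 9, V = 1; distinct  OK
(6) V + T = 1 + 12 = 13; 13 ≤ 15, bound 15 not met  FAIL
(7) S = 9 is odd  OK
(8) 4V + 2W = 4(1) + 2(14) = 32  OK

Violated: 2, 3, 6.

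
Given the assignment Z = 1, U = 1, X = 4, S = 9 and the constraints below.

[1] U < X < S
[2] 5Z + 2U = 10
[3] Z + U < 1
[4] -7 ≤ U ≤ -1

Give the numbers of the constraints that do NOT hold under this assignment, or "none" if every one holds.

Constraints 2, 3, 4 are violated.

[1] values 1 < 4 < 9  true
[2] 5Z + 2U = 5(1) + 2(1) = 7, not 10  false
[3] Z + U = 1 + 1 = 2; 2 ≥ 1, bound 1 not met  false
[4] U = 1 is outside [-7, -1]  false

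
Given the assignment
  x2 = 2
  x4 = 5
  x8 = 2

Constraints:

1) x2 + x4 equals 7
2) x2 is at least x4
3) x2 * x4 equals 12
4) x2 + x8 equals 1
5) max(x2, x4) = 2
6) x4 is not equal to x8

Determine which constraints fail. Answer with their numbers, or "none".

Violated: 2, 3, 4, and 5.

1) x2 + x4 = 2 + 5 = 7  ✔
2) x2 = 2, x4 = 5; 2 < 5 (want ≥)  ✘
3) x2 * x4 = 2 * 5 = 10, not 12  ✘
4) x2 + x8 = 2 + 2 = 4, not 1  ✘
5) max(2, 5) = 5, not 2  ✘
6) x4 = 5, x8 = 2; distinct  ✔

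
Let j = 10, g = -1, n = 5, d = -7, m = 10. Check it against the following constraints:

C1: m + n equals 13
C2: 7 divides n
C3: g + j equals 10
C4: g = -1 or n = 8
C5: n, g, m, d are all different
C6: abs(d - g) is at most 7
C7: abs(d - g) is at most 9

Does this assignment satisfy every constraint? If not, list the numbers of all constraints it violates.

No — constraints 1, 2, 3 are not satisfied.

C1: m + n = 10 + 5 = 15, not 13  fails
C2: 5 = 7*0 + 5, so 7 does not divide 5  fails
C3: g + j = -1 + 10 = 9, not 10  fails
C4: g = -1 = -1 (first disjunct)  holds
C5: values 5, -1, 10, -7 are pairwise distinct  holds
C6: abs(-7 - (-1)) = 6; 6 ≤ 7  holds
C7: abs(-7 - (-1)) = 6; 6 ≤ 9  holds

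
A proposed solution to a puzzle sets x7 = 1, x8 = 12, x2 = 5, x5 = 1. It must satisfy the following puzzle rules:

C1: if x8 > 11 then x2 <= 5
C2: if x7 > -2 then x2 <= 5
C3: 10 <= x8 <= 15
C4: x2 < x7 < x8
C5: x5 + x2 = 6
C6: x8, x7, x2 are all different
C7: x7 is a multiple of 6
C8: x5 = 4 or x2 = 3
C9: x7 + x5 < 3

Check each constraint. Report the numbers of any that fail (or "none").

C1: x8 = 12 > 11, so we need x2 ≤ 5; x2 = 5 ≤ 5 — satisfied.
C2: x7 = 1 > -2, so we need x2 ≤ 5; x2 = 5 ≤ 5 — satisfied.
C3: x8 = 12 lies in [10, 15] — satisfied.
C4: values 5, 1, 12; x2 = 5 is not < x7 = 1 — violated.
C5: x5 + x2 = 1 + 5 = 6 — satisfied.
C6: values 12, 1, 5 are pairwise distinct — satisfied.
C7: 1 = 6*0 + 1, so 6 does not divide 1 — violated.
C8: x5 = 1 ≠ 4 and x2 = 5 ≠ 3; both disjuncts false — violated.
C9: x7 + x5 = 1 + 1 = 2; 2 < 3 — satisfied.

Constraints 4, 7, 8 are violated.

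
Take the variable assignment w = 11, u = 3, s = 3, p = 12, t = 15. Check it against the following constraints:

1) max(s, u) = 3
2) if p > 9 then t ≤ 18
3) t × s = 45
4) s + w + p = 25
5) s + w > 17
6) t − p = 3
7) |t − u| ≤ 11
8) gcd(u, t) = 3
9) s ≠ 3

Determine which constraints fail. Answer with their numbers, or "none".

1) max(3, 3) = 3 — OK.
2) p = 12 > 9, so we need t ≤ 18; t = 15 ≤ 18 — OK.
3) t × s = 15 × 3 = 45 — OK.
4) s + w + p = 3 + 11 + 12 = 26, not 25 — violated.
5) s + w = 3 + 11 = 14; 14 ≤ 17, bound 17 not met — violated.
6) t − p = 15 − 12 = 3 — OK.
7) |15 − 3| = 12; 12 > 11, exceeds bound 11 — violated.
8) gcd(3, 15) = 3 — OK.
9) s = 3, but 3 is required to differ — violated.

Constraints 4, 5, 7, and 9 are violated.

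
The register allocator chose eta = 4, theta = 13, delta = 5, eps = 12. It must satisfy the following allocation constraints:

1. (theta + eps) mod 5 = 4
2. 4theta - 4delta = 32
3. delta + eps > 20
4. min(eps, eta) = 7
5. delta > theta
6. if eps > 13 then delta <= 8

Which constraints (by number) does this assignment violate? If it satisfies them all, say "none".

1. theta + eps = 25; 25 mod 5 = 0, not 4 — violated.
2. 4theta - 4delta = 4(13) - 4(5) = 32 — OK.
3. delta + eps = 5 + 12 = 17; 17 ≤ 20, bound 20 not met — violated.
4. min(12, 4) = 4, not 7 — violated.
5. delta = 5, theta = 13; 5 ≤ 13 (want >) — violated.
6. eps = 12, not > 13; antecedent false, conditional vacuously true — OK.

The assignment fails constraints 1, 3, 4, and 5.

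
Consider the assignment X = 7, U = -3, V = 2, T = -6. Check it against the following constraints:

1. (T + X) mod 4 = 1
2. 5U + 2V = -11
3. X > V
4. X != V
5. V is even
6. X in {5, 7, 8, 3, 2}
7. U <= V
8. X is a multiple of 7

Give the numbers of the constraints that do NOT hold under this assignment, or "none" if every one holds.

None — every constraint holds.

1. T + X = 1; 1 mod 4 = 1  ✔
2. 5U + 2V = 5(-3) + 2(2) = -11  ✔
3. X = 7, V = 2; 7 > 2  ✔
4. X = 7, V = 2; distinct  ✔
5. V = 2 is even  ✔
6. X = 7 is in {5, 7, 8, 3, 2}  ✔
7. U = -3, V = 2; -3 ≤ 2  ✔
8. 7 / 7 = 1, so 7 divides 7  ✔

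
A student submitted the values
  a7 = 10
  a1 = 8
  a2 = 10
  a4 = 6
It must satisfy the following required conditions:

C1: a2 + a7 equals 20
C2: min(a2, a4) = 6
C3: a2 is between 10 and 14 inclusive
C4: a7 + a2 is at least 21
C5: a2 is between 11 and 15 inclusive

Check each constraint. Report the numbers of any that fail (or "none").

The assignment fails constraints 4 and 5.

C1: a2 + a7 = 10 + 10 = 20 — holds.
C2: min(10, 6) = 6 — holds.
C3: a2 = 10 lies in [10, 14] — holds.
C4: a7 + a2 = 10 + 10 = 20; 20 < 21, bound 21 not met — does not hold.
C5: a2 = 10 is outside [11, 15] — does not hold.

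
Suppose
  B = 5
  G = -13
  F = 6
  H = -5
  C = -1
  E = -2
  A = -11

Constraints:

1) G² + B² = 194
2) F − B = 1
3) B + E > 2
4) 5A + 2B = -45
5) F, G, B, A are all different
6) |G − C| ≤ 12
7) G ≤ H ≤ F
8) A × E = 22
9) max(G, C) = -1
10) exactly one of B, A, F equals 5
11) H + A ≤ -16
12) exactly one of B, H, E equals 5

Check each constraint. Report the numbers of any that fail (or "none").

All constraints are satisfied.

1) G² + B² = (-13)² + 5² = 169 + 25 = 194  OK
2) F − B = 6 − 5 = 1  OK
3) B + E = 5 + (-2) = 3; 3 > 2  OK
4) 5A + 2B = 5(-11) + 2(5) = -45  OK
5) values 6, -13, 5, -11 are pairwise distinct  OK
6) |-13 − (-1)| = 12; 12 ≤ 12  OK
7) values -13 ≤ -5 ≤ 6  OK
8) A × E = -11 × (-2) = 22  OK
9) max(-13, -1) = -1  OK
10) B=5, A=-11, F=6; 1 of them equals 5  OK
11) H + A = -5 + (-11) = -16; -16 ≤ -16  OK
12) B=5, H=-5, E=-2; 1 of them equals 5  OK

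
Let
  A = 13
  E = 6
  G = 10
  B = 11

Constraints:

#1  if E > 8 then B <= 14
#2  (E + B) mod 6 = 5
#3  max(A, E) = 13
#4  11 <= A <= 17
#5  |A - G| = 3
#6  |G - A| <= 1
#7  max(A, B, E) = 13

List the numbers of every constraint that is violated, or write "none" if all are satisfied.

Constraint 6 is violated.

#1 E = 6, not > 8; antecedent false, conditional vacuously true  yes
#2 E + B = 17; 17 mod 6 = 5  yes
#3 max(13, 6) = 13  yes
#4 A = 13 lies in [11, 17]  yes
#5 |13 - 10| = 3  yes
#6 |10 - 13| = 3; 3 > 1, exceeds bound 1  no
#7 max(13, 11, 6) = 13  yes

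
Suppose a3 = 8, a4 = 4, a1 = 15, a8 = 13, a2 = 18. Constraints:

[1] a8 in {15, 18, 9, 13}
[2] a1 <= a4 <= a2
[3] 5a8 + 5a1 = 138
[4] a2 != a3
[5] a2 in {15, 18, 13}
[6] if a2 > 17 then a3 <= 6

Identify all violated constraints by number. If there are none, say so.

No — constraints 2, 3, 6 are not satisfied.

[1] a8 = 13 is in {15, 18, 9, 13} — OK.
[2] values 15, 4, 18; a1 = 15 is not <= a4 = 4 — violated.
[3] 5a8 + 5a1 = 5(13) + 5(15) = 140, not 138 — violated.
[4] a2 = 18, a3 = 8; distinct — OK.
[5] a2 = 18 is in {15, 18, 13} — OK.
[6] a2 = 18 > 17, so we need a3 ≤ 6; but a3 = 8 > 6 — violated.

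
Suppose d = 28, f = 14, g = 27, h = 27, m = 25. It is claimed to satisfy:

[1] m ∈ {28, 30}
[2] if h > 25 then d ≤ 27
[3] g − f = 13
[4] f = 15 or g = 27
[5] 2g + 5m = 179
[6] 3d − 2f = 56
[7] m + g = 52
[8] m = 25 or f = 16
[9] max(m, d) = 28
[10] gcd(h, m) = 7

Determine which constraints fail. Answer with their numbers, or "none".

[1] m = 25 is not in {28, 30}  no
[2] h = 27 > 25, so we need d ≤ 27; but d = 28 > 27  no
[3] g − f = 27 − 14 = 13  yes
[4] f = 14 ≠ 15, but g = 27 = 27 (second disjunct)  yes
[5] 2g + 5m = 2(27) + 5(25) = 179  yes
[6] 3d − 2f = 3(28) − 2(14) = 56  yes
[7] m + g = 25 + 27 = 52  yes
[8] m = 25 = 25 (first disjunct)  yes
[9] max(25, 28) = 28  yes
[10] gcd(27, 25) = 1, not 7  no

Constraints 1, 2, and 10 do not hold.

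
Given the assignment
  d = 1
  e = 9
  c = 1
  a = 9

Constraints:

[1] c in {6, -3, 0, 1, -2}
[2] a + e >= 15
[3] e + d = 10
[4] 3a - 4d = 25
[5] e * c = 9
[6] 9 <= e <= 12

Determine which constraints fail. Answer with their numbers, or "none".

Constraint 4 does not hold.

[1] c = 1 is in {6, -3, 0, 1, -2}  ✔
[2] a + e = 9 + 9 = 18; 18 ≥ 15  ✔
[3] e + d = 9 + 1 = 10  ✔
[4] 3a - 4d = 3(9) - 4(1) = 23, not 25  ✘
[5] e * c = 9 * 1 = 9  ✔
[6] e = 9 lies in [9, 12]  ✔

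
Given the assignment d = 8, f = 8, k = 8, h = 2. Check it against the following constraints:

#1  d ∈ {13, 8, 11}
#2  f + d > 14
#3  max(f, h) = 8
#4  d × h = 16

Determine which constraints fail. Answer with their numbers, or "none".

#1 d = 8 is in {13, 8, 11}  yes
#2 f + d = 8 + 8 = 16; 16 > 14  yes
#3 max(8, 2) = 8  yes
#4 d × h = 8 × 2 = 16  yes

Yes — all constraints hold.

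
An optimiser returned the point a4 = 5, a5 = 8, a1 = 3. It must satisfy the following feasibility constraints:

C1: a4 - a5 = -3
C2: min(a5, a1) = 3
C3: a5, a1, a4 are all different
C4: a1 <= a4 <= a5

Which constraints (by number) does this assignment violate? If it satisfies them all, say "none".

Yes — all constraints hold.

C1: a4 - a5 = 5 - 8 = -3 — holds.
C2: min(8, 3) = 3 — holds.
C3: values 8, 3, 5 are pairwise distinct — holds.
C4: values 3 <= 5 <= 8 — holds.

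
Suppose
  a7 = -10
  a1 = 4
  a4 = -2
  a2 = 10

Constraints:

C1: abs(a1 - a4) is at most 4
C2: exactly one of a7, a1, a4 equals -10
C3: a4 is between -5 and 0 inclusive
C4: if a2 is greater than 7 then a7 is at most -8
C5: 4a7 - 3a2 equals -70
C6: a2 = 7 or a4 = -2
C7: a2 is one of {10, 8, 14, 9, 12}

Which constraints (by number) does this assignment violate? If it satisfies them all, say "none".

No — constraint 1 is not satisfied.

C1: abs(4 - (-2)) = 6; 6 > 4, exceeds bound 4 — violated.
C2: a7=-10, a1=4, a4=-2; 1 of them equals -10 — OK.
C3: a4 = -2 lies in [-5, 0] — OK.
C4: a2 = 10 > 7, so we need a7 ≤ -8; a7 = -10 ≤ -8 — OK.
C5: 4a7 - 3a2 = 4(-10) - 3(10) = -70 — OK.
C6: a2 = 10 ≠ 7, but a4 = -2 = -2 (second disjunct) — OK.
C7: a2 = 10 is in {10, 8, 14, 9, 12} — OK.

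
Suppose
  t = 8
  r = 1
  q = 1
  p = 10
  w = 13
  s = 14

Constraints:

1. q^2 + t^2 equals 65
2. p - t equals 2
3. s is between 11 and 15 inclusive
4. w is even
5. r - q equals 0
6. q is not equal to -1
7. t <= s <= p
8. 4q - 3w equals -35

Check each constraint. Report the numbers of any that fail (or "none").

1. q^2 + t^2 = 1^2 + 8^2 = 1 + 64 = 65  ✓
2. p - t = 10 - 8 = 2  ✓
3. s = 14 lies in [11, 15]  ✓
4. w = 13 is odd  ✗
5. r - q = 1 - 1 = 0  ✓
6. q = 1, and 1 ≠ -1  ✓
7. values 8, 14, 10; s = 14 is not <= p = 10  ✗
8. 4q - 3w = 4(1) - 3(13) = -35  ✓

Violated: 4 and 7.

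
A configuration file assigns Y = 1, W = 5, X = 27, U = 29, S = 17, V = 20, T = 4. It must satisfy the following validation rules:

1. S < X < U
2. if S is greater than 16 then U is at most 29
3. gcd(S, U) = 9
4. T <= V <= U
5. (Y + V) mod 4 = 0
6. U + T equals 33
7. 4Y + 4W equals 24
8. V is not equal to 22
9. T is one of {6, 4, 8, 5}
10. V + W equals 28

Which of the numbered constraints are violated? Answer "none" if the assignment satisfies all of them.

1. values 17 < 27 < 29  holds
2. S = 17 > 16, so we need U ≤ 29; U = 29 ≤ 29  holds
3. gcd(17, 29) = 1, not 9  fails
4. values 4 <= 20 <= 29  holds
5. Y + V = 21; 21 mod 4 = 1, not 0  fails
6. U + T = 29 + 4 = 33  holds
7. 4Y + 4W = 4(1) + 4(5) = 24  holds
8. V = 20, and 20 ≠ 22  holds
9. T = 4 is in {6, 4, 8, 5}  holds
10. V + W = 20 + 5 = 25, not 28  fails

Violated: 3, 5, 10.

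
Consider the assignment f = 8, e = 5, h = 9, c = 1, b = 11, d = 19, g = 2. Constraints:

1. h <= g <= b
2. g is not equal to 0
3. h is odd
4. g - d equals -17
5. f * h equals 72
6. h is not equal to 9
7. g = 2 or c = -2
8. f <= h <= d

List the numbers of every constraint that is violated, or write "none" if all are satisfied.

1. values 9, 2, 11; h = 9 is not <= g = 2 — violated.
2. g = 2, and 2 ≠ 0 — OK.
3. h = 9 is odd — OK.
4. g - d = 2 - 19 = -17 — OK.
5. f * h = 8 * 9 = 72 — OK.
6. h = 9, but 9 is required to differ — violated.
7. g = 2 = 2 (first disjunct) — OK.
8. values 8 <= 9 <= 19 — OK.

Violated: 1 and 6.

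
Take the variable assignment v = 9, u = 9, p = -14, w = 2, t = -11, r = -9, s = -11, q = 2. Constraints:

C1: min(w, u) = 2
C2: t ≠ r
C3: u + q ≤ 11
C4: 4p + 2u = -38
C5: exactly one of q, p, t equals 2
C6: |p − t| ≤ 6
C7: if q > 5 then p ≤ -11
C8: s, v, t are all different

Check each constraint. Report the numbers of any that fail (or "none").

C1: min(2, 9) = 2  holds
C2: t = -11, r = -9; distinct  holds
C3: u + q = 9 + 2 = 11; 11 ≤ 11  holds
C4: 4p + 2u = 4(-14) + 2(9) = -38  holds
C5: q=2, p=-14, t=-11; 1 of them equals 2  holds
C6: |-14 − (-11)| = 3; 3 ≤ 6  holds
C7: q = 2, not > 5; antecedent false, conditional vacuously true  holds
C8: s = t = -11, not all different  fails

The assignment fails constraint 8.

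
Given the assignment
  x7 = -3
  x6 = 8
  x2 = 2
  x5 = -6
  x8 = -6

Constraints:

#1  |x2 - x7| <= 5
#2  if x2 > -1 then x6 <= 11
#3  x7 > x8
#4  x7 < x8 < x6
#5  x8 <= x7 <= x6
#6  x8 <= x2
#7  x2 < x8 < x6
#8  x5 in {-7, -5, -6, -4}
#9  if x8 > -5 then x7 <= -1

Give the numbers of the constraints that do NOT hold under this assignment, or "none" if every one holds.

#1 |2 - (-3)| = 5; 5 ≤ 5  holds
#2 x2 = 2 > -1, so we need x6 ≤ 11; x6 = 8 ≤ 11  holds
#3 x7 = -3, x8 = -6; -3 > -6  holds
#4 values -3, -6, 8; x7 = -3 is not < x8 = -6  fails
#5 values -6 <= -3 <= 8  holds
#6 x8 = -6, x2 = 2; -6 ≤ 2  holds
#7 values 2, -6, 8; x2 = 2 is not < x8 = -6  fails
#8 x5 = -6 is in {-7, -5, -6, -4}  holds
#9 x8 = -6, not > -5; antecedent false, conditional vacuously true  holds

No — constraints 4 and 7 are not satisfied.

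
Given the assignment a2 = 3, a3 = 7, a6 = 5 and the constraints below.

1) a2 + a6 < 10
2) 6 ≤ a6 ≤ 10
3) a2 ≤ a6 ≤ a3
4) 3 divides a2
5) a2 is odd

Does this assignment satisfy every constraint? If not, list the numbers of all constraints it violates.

Constraint 2 does not hold.

1) a2 + a6 = 3 + 5 = 8; 8 < 10  ✔
2) a6 = 5 is outside [6, 10]  ✘
3) values 3 ≤ 5 ≤ 7  ✔
4) 3 / 3 = 1, so 3 divides 3  ✔
5) a2 = 3 is odd  ✔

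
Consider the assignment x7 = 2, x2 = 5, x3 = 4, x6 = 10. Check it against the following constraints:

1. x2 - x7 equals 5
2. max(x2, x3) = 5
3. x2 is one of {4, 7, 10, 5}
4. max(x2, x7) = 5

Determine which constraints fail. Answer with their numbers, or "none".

No — constraint 1 is not satisfied.

1. x2 - x7 = 5 - 2 = 3, not 5 — does not hold.
2. max(5, 4) = 5 — holds.
3. x2 = 5 is in {4, 7, 10, 5} — holds.
4. max(5, 2) = 5 — holds.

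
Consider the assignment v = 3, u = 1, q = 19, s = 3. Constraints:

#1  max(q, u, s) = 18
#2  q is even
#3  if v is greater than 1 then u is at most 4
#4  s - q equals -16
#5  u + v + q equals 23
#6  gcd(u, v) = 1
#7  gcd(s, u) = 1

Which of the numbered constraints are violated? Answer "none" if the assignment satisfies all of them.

#1 max(19, 1, 3) = 19, not 18 — violated.
#2 q = 19 is odd — violated.
#3 v = 3 > 1, so we need u ≤ 4; u = 1 ≤ 4 — OK.
#4 s - q = 3 - 19 = -16 — OK.
#5 u + v + q = 1 + 3 + 19 = 23 — OK.
#6 gcd(1, 3) = 1 — OK.
#7 gcd(3, 1) = 1 — OK.

No — constraints 1, 2 are not satisfied.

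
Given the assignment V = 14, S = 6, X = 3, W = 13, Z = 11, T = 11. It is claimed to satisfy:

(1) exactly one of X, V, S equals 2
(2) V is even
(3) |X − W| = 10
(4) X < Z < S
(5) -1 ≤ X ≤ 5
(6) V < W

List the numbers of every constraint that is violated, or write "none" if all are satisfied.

Constraints 1, 4, and 6 do not hold.

(1) X=3, V=14, S=6; 0 of them equal 2, not exactly one — violated.
(2) V = 14 is even — OK.
(3) |3 − 13| = 10 — OK.
(4) values 3, 11, 6; Z = 11 is not < S = 6 — violated.
(5) X = 3 lies in [-1, 5] — OK.
(6) V = 14, W = 13; 14 ≥ 13 (want <) — violated.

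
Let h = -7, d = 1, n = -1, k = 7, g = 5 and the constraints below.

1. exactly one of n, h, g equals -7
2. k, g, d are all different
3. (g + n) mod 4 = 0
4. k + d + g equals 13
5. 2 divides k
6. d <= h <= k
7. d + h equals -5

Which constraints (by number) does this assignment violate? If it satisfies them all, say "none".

Constraints 5, 6, 7 are violated.

1. n=-1, h=-7, g=5; 1 of them equals -7 — satisfied.
2. values 7, 5, 1 are pairwise distinct — satisfied.
3. g + n = 4; 4 mod 4 = 0 — satisfied.
4. k + d + g = 7 + 1 + 5 = 13 — satisfied.
5. 7 = 2*3 + 1, so 2 does not divide 7 — violated.
6. values 1, -7, 7; d = 1 is not <= h = -7 — violated.
7. d + h = 1 + (-7) = -6, not -5 — violated.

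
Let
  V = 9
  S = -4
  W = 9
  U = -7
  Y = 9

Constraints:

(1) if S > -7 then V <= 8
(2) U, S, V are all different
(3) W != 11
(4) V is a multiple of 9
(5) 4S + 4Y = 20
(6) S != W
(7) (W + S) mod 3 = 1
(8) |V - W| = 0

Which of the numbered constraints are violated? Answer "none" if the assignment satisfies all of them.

Constraints 1 and 7 do not hold.

(1) S = -4 > -7, so we need V ≤ 8; but V = 9 > 8  fails
(2) values -7, -4, 9 are pairwise distinct  holds
(3) W = 9, and 9 ≠ 11  holds
(4) 9 / 9 = 1, so 9 divides 9  holds
(5) 4S + 4Y = 4(-4) + 4(9) = 20  holds
(6) S = -4, W = 9; distinct  holds
(7) W + S = 5; 5 mod 3 = 2, not 1  fails
(8) |9 - 9| = 0  holds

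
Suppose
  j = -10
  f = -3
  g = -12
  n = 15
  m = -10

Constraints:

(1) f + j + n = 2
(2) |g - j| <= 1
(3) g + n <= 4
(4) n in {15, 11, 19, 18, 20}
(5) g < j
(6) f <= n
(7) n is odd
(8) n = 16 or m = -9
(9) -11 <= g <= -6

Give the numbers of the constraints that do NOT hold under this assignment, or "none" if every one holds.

No — constraints 2, 8, 9 are not satisfied.

(1) f + j + n = -3 + (-10) + 15 = 2  holds
(2) |-12 - (-10)| = 2; 2 > 1, exceeds bound 1  fails
(3) g + n = -12 + 15 = 3; 3 ≤ 4  holds
(4) n = 15 is in {15, 11, 19, 18, 20}  holds
(5) g = -12, j = -10; -12 < -10  holds
(6) f = -3, n = 15; -3 ≤ 15  holds
(7) n = 15 is odd  holds
(8) n = 15 ≠ 16 and m = -10 ≠ -9; both disjuncts false  fails
(9) g = -12 is outside [-11, -6]  fails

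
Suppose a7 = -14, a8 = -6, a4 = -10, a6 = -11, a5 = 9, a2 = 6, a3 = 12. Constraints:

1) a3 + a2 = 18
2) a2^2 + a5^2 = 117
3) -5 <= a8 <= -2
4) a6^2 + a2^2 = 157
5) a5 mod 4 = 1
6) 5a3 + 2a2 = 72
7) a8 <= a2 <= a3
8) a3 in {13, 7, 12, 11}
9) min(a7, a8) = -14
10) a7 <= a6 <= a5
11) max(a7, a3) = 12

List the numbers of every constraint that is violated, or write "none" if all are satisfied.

No — constraint 3 is not satisfied.

1) a3 + a2 = 12 + 6 = 18 — holds.
2) a2^2 + a5^2 = 6^2 + 9^2 = 36 + 81 = 117 — holds.
3) a8 = -6 is outside [-5, -2] — fails.
4) a6^2 + a2^2 = (-11)^2 + 6^2 = 121 + 36 = 157 — holds.
5) 9 mod 4 = 1 — holds.
6) 5a3 + 2a2 = 5(12) + 2(6) = 72 — holds.
7) values -6 <= 6 <= 12 — holds.
8) a3 = 12 is in {13, 7, 12, 11} — holds.
9) min(-14, -6) = -14 — holds.
10) values -14 <= -11 <= 9 — holds.
11) max(-14, 12) = 12 — holds.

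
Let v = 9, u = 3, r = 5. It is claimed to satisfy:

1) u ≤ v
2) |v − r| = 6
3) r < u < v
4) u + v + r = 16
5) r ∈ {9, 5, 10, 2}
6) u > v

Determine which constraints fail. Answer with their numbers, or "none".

1) u = 3, v = 9; 3 ≤ 9 — holds.
2) |9 − 5| = 4, not 6 — fails.
3) values 5, 3, 9; r = 5 is not < u = 3 — fails.
4) u + v + r = 3 + 9 + 5 = 17, not 16 — fails.
5) r = 5 is in {9, 5, 10, 2} — holds.
6) u = 3, v = 9; 3 ≤ 9 (want >) — fails.

Constraints 2, 3, 4, and 6 are violated.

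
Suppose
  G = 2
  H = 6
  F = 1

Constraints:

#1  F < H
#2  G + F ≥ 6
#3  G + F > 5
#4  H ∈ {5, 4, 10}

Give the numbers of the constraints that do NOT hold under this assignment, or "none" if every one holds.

Violated: 2, 3, and 4.

#1 F = 1, H = 6; 1 < 6 — satisfied.
#2 G + F = 2 + 1 = 3; 3 < 6, bound 6 not met — violated.
#3 G + F = 2 + 1 = 3; 3 ≤ 5, bound 5 not met — violated.
#4 H = 6 is not in {5, 4, 10} — violated.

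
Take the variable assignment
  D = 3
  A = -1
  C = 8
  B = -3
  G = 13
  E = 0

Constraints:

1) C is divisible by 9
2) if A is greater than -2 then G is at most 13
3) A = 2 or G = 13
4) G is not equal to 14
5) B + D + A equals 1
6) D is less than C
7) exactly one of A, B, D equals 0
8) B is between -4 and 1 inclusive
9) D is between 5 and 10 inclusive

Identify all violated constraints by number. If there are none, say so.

1) 8 = 9*0 + 8, so 9 does not divide 8 — does not hold.
2) A = -1 > -2, so we need G ≤ 13; G = 13 ≤ 13 — holds.
3) A = -1 ≠ 2, but G = 13 = 13 (second disjunct) — holds.
4) G = 13, and 13 ≠ 14 — holds.
5) B + D + A = -3 + 3 + (-1) = -1, not 1 — does not hold.
6) D = 3, C = 8; 3 < 8 — holds.
7) A=-1, B=-3, D=3; 0 of them equal 0, not exactly one — does not hold.
8) B = -3 lies in [-4, 1] — holds.
9) D = 3 is outside [5, 10] — does not hold.

Constraints 1, 5, 7, 9 do not hold.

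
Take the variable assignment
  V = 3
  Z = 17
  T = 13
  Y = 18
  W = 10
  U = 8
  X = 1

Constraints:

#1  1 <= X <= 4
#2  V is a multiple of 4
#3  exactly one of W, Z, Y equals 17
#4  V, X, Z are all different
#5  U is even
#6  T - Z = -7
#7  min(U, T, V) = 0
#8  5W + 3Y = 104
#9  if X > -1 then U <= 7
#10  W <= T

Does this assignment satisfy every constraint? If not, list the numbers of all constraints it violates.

#1 X = 1 lies in [1, 4] — holds.
#2 3 = 4*0 + 3, so 4 does not divide 3 — does not hold.
#3 W=10, Z=17, Y=18; 1 of them equals 17 — holds.
#4 values 3, 1, 17 are pairwise distinct — holds.
#5 U = 8 is even — holds.
#6 T - Z = 13 - 17 = -4, not -7 — does not hold.
#7 min(8, 13, 3) = 3, not 0 — does not hold.
#8 5W + 3Y = 5(10) + 3(18) = 104 — holds.
#9 X = 1 > -1, so we need U ≤ 7; but U = 8 > 7 — does not hold.
#10 W = 10, T = 13; 10 ≤ 13 — holds.

Constraints 2, 6, 7, and 9 are violated.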